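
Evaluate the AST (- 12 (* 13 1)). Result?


Evaluate inner: (* 13 1) = 13
Evaluate root: (- 12 13) = -1
Result: -1


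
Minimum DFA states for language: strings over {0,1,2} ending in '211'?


Track the longest suffix of input matching a prefix of '211': 4 classes (prefixes of length 0..3)
Minimal DFA: 4 states


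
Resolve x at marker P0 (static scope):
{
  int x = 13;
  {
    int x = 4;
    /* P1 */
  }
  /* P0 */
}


x declared in the same block as P0
x = 13


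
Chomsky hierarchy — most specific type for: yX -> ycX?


LHS has context (more than one symbol) and |LHS| ≤ |RHS|
Classification: Type 1 (Context-Sensitive)


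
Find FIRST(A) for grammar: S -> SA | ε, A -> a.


Per alternative of A: FIRST(a) = {a}
FIRST(A) = {a}


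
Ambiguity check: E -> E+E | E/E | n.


'n+n/n' has two parse trees (no precedence encoded between + and /)
Ambiguous


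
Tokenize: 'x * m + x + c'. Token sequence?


Scan left to right, longest-match per lexeme
Tokens: ID(x), OP(*), ID(m), OP(+), ID(x), OP(+), ID(c)


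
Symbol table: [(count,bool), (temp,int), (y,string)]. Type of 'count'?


Lookup 'count' → type bool


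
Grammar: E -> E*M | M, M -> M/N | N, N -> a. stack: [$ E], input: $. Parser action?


start symbol E on stack, input exhausted
Action: accept


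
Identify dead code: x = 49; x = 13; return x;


first assignment to x is overwritten before any read
Dead: 'x = 49'


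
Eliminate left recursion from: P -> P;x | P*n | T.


Left-recursive alternatives: P;x, P*n; non-recursive: T
Introduce P': P -> TP', P' -> ;xP' | *nP' | ε


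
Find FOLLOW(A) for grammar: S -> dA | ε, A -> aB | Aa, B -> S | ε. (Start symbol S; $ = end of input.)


$ ∈ FOLLOW(S). For each A -> αBβ: add FIRST(β)\{ε} to FOLLOW(B); if β nullable, add FOLLOW(A).
FOLLOW(A) = {$, a}


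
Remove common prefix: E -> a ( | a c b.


Common prefix: 'a'
Factored: E -> a E', E' -> ( | c b


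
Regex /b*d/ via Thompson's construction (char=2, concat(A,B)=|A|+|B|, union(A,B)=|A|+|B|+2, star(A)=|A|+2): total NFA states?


Syntax tree has 2 char leaf(s), 0 union(s), 1 star(s)
chars contribute 2×2 = 4; each union adds +2; each star adds +2
Total: 4 + 0 + 2 = 6 states


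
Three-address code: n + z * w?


Break into single-operator statements:
t1 = z * w
t2 = n + t1


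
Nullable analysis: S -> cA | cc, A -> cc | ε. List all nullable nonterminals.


A nonterminal is nullable iff some alternative derives ε (directly, or every symbol in it is nullable)
Nullable: {A}


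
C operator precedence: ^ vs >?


'>' is relational (level 7); '^' is bitwise XOR (level 4)
Higher level binds tighter
'>' has higher precedence than '^'


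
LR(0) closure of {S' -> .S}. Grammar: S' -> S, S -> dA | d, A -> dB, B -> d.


Start: S' -> .S
For each item with dot before a nonterminal B, add B -> .γ for every B-production
Closure: [S' -> .S, S -> .dA, S -> .d]


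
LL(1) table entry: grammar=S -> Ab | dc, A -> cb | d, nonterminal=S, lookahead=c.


For [S, c]: 'c' ∈ FIRST(Ab)
Entry: S -> Ab


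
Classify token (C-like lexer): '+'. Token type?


Pattern: operator symbol
Type: OPERATOR


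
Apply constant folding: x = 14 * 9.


14 * 9 = 126 at compile time
Optimized: x = 126


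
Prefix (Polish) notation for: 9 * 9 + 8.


left-to-right (same/higher precedence on left): tree is (+ (* 9 9) 8)
Prefix: + * 9 9 8


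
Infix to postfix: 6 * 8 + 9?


Left to right (same or higher precedence on left)
Postfix: 6 8 * 9 +


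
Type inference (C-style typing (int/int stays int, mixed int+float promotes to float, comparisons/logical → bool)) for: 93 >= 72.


Operand types: int >= int
Rule: comparison yields bool
Result type: bool


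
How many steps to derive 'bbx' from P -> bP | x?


Derivation: P => bP => bbP => bbx
Steps: 3


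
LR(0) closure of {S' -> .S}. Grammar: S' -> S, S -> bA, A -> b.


Start: S' -> .S
For each item with dot before a nonterminal B, add B -> .γ for every B-production
Closure: [S' -> .S, S -> .bA]


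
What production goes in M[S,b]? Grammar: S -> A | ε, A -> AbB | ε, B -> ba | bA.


For [S, b]: 'b' ∈ FIRST(A)
Entry: S -> A


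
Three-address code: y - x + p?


Break into single-operator statements:
t1 = y - x
t2 = t1 + p


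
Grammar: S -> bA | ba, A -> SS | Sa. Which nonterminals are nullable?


A nonterminal is nullable iff some alternative derives ε (directly, or every symbol in it is nullable)
Nullable: {}


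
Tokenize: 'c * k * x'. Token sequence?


Scan left to right, longest-match per lexeme
Tokens: ID(c), OP(*), ID(k), OP(*), ID(x)


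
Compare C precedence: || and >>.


'>>' is shift (level 8); '||' is logical OR (level 1)
Higher level binds tighter
'>>' has higher precedence than '||'


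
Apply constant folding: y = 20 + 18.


20 + 18 = 38 at compile time
Optimized: y = 38


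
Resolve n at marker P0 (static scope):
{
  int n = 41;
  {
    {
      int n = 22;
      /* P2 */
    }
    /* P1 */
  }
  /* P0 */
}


n declared in the same block as P0
n = 41


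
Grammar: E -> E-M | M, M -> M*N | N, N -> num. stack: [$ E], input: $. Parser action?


start symbol E on stack, input exhausted
Action: accept


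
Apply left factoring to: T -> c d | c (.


Common prefix: 'c'
Factored: T -> c T', T' -> d | (


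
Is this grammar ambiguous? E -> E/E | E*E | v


'v/v*v' has two parse trees (no precedence encoded between / and *)
Ambiguous


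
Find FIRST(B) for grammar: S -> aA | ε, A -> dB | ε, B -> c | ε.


Per alternative of B: FIRST(c) = {c}; FIRST(ε) = {ε}
FIRST(B) = {c, ε}


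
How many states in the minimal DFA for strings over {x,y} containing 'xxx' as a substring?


KMP-style automaton: 3 progress states + 1 absorbing accept = 4
Minimal DFA: 4 states


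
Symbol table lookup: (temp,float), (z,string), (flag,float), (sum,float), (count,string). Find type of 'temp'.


Lookup 'temp' → type float


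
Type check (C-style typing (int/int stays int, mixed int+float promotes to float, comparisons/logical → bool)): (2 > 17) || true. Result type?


Operand types: bool || bool
Rule: logical operators take bool operands and yield bool
Result type: bool


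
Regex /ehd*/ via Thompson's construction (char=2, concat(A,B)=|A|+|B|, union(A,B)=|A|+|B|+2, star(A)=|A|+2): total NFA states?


Syntax tree has 3 char leaf(s), 0 union(s), 1 star(s)
chars contribute 3×2 = 6; each union adds +2; each star adds +2
Total: 6 + 0 + 2 = 8 states


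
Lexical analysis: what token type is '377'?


Pattern: digits only
Type: INTEGER_LITERAL


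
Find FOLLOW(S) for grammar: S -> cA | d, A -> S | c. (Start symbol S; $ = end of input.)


$ ∈ FOLLOW(S). For each A -> αBβ: add FIRST(β)\{ε} to FOLLOW(B); if β nullable, add FOLLOW(A).
FOLLOW(S) = {$}


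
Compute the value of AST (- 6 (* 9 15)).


Evaluate inner: (* 9 15) = 135
Evaluate root: (- 6 135) = -129
Result: -129


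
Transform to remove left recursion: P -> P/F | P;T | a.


Left-recursive alternatives: P/F, P;T; non-recursive: a
Introduce P': P -> aP', P' -> /FP' | ;TP' | ε


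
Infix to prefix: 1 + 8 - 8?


left-to-right (same/higher precedence on left): tree is (- (+ 1 8) 8)
Prefix: - + 1 8 8


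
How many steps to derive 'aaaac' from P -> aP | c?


Derivation: P => aP => aaP => aaaP => aaaaP => aaaac
Steps: 5


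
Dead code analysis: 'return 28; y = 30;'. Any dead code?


statement follows a return and is unreachable
Dead: 'y = 30'


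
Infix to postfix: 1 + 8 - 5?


Left to right (same or higher precedence on left)
Postfix: 1 8 + 5 -


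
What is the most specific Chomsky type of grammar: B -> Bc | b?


Left-linear: every RHS is a terminal or one nonterminal followed by a terminal
Classification: Type 3 (Regular)


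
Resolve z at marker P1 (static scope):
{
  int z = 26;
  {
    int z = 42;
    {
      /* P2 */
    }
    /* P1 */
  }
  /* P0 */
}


z declared in the same block as P1
z = 42


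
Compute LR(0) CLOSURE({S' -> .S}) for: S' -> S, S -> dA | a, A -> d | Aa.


Start: S' -> .S
For each item with dot before a nonterminal B, add B -> .γ for every B-production
Closure: [S' -> .S, S -> .dA, S -> .a]


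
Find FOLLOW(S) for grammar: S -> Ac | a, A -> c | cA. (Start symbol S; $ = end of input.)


$ ∈ FOLLOW(S). For each A -> αBβ: add FIRST(β)\{ε} to FOLLOW(B); if β nullable, add FOLLOW(A).
FOLLOW(S) = {$}


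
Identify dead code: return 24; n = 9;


statement follows a return and is unreachable
Dead: 'n = 9'


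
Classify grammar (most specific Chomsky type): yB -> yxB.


LHS has context (more than one symbol) and |LHS| ≤ |RHS|
Classification: Type 1 (Context-Sensitive)


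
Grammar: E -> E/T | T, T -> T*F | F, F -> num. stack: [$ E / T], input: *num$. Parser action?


'*' can extend T; shift to build T -> T*F
Action: shift


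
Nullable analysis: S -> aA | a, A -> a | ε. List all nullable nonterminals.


A nonterminal is nullable iff some alternative derives ε (directly, or every symbol in it is nullable)
Nullable: {A}


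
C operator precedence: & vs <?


'<' is relational (level 7); '&' is bitwise AND (level 5)
Higher level binds tighter
'<' has higher precedence than '&'


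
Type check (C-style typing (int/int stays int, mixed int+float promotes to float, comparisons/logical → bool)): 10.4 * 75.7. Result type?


Operand types: float * float
Rule: mixed int/float promotes to float; int/int stays int
Result type: float


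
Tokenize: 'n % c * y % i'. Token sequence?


Scan left to right, longest-match per lexeme
Tokens: ID(n), OP(%), ID(c), OP(*), ID(y), OP(%), ID(i)


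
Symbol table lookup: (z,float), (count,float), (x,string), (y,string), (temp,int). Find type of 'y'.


Lookup 'y' → type string


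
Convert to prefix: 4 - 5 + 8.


left-to-right (same/higher precedence on left): tree is (+ (- 4 5) 8)
Prefix: + - 4 5 8


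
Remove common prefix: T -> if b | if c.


Common prefix: 'if'
Factored: T -> if T', T' -> b | c


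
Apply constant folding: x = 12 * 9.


12 * 9 = 108 at compile time
Optimized: x = 108


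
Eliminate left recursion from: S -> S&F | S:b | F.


Left-recursive alternatives: S&F, S:b; non-recursive: F
Introduce S': S -> FS', S' -> &FS' | :bS' | ε


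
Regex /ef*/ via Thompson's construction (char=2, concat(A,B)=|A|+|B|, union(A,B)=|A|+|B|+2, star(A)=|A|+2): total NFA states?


Syntax tree has 2 char leaf(s), 0 union(s), 1 star(s)
chars contribute 2×2 = 4; each union adds +2; each star adds +2
Total: 4 + 0 + 2 = 6 states


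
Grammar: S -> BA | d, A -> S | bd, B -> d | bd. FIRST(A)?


Per alternative of A: FIRST(S) = {b, d}; FIRST(bd) = {b}
FIRST(A) = {b, d}


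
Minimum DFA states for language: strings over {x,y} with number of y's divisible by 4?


Track (count of y) mod 4: states 0..3, accept at 0
Minimal DFA: 4 states


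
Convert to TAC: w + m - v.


Break into single-operator statements:
t1 = w + m
t2 = t1 - v


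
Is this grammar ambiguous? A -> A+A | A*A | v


'v+v*v' has two parse trees (no precedence encoded between + and *)
Ambiguous


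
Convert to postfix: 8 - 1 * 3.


* has higher precedence, evaluate 1*3 first
Postfix: 8 1 3 * -


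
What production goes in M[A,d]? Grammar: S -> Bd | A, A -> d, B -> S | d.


For [A, d]: 'd' ∈ FIRST(d)
Entry: A -> d


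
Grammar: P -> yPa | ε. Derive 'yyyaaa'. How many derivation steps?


Derivation: P => yPa => yyPaa => yyyPaaa => yyyaaa
Steps: 4


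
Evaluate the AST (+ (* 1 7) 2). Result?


Evaluate inner: (* 1 7) = 7
Evaluate root: (+ 7 2) = 9
Result: 9


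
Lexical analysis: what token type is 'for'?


Pattern: reserved word
Type: KEYWORD


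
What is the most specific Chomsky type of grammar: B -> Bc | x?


Left-linear: every RHS is a terminal or one nonterminal followed by a terminal
Classification: Type 3 (Regular)


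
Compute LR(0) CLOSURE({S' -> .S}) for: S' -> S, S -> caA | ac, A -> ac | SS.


Start: S' -> .S
For each item with dot before a nonterminal B, add B -> .γ for every B-production
Closure: [S' -> .S, S -> .caA, S -> .ac]


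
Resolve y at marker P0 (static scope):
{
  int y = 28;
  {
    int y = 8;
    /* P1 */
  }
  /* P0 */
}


y declared in the same block as P0
y = 28


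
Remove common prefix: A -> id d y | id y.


Common prefix: 'id'
Factored: A -> id A', A' -> d y | y


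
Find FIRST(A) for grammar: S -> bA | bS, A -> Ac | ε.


Per alternative of A: FIRST(Ac) = {c}; FIRST(ε) = {ε}
FIRST(A) = {c, ε}


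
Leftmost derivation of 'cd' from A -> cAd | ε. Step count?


Derivation: A => cAd => cd
Steps: 2


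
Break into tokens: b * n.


Scan left to right, longest-match per lexeme
Tokens: ID(b), OP(*), ID(n)


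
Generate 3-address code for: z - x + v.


Break into single-operator statements:
t1 = z - x
t2 = t1 + v


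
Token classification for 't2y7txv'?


Pattern: letter/underscore followed by alphanumerics, not a keyword
Type: IDENTIFIER


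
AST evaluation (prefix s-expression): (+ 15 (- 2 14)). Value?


Evaluate inner: (- 2 14) = -12
Evaluate root: (+ 15 -12) = 3
Result: 3


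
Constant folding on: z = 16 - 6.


16 - 6 = 10 at compile time
Optimized: z = 10


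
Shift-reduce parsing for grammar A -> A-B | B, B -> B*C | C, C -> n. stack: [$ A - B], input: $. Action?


handle 'A-B' on top; lookahead ∈ FOLLOW(A) = {-, $}
Action: reduce (A -> A-B)


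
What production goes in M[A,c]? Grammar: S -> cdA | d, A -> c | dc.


For [A, c]: 'c' ∈ FIRST(c)
Entry: A -> c


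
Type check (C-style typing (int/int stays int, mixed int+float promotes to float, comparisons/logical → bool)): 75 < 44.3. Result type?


Operand types: int < float
Rule: comparison yields bool
Result type: bool


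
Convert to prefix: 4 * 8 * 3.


left-to-right (same/higher precedence on left): tree is (* (* 4 8) 3)
Prefix: * * 4 8 3


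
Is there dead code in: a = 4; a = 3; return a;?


first assignment to a is overwritten before any read
Dead: 'a = 4'


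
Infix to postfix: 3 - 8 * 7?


* has higher precedence, evaluate 8*7 first
Postfix: 3 8 7 * -


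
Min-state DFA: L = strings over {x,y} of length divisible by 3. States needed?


Track length mod 3: states 0..2, accept at 0
Minimal DFA: 3 states


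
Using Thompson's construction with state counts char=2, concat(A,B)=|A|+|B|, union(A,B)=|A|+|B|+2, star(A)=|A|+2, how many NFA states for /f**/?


Syntax tree has 1 char leaf(s), 0 union(s), 2 star(s)
chars contribute 1×2 = 2; each union adds +2; each star adds +2
Total: 2 + 0 + 4 = 6 states


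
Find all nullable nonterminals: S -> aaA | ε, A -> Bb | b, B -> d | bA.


A nonterminal is nullable iff some alternative derives ε (directly, or every symbol in it is nullable)
Nullable: {S}


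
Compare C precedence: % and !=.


'%' is multiplicative (level 10); '!=' is equality (level 6)
Higher level binds tighter
'%' has higher precedence than '!='


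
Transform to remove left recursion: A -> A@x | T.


Left-recursive alternatives: A@x; non-recursive: T
Introduce A': A -> TA', A' -> @xA' | ε


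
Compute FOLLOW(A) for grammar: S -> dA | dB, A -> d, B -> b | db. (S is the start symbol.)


$ ∈ FOLLOW(S). For each A -> αBβ: add FIRST(β)\{ε} to FOLLOW(B); if β nullable, add FOLLOW(A).
FOLLOW(A) = {$}


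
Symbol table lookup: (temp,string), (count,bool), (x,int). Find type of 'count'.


Lookup 'count' → type bool


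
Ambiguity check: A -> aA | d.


right-linear, alternatives start with distinct terminals 'a' vs 'd': unique leftmost derivation
Unambiguous


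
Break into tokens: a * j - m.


Scan left to right, longest-match per lexeme
Tokens: ID(a), OP(*), ID(j), OP(-), ID(m)


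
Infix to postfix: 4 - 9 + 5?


Left to right (same or higher precedence on left)
Postfix: 4 9 - 5 +


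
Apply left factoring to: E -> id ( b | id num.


Common prefix: 'id'
Factored: E -> id E', E' -> ( b | num


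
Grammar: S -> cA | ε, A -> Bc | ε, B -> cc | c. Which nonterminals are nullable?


A nonterminal is nullable iff some alternative derives ε (directly, or every symbol in it is nullable)
Nullable: {A, S}


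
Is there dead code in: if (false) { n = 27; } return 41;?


condition is constant false, so the whole block is unreachable
Dead: 'if (false) { n = 27; }'


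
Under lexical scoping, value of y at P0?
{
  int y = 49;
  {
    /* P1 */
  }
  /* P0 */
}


y declared in the same block as P0
y = 49


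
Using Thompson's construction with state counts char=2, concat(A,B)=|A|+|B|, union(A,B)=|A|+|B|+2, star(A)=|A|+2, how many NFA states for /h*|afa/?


Syntax tree has 4 char leaf(s), 1 union(s), 1 star(s)
chars contribute 4×2 = 8; each union adds +2; each star adds +2
Total: 8 + 2 + 2 = 12 states


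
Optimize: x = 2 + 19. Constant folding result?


2 + 19 = 21 at compile time
Optimized: x = 21


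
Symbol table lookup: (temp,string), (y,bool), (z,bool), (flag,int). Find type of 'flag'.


Lookup 'flag' → type int


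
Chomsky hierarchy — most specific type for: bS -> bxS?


LHS has context (more than one symbol) and |LHS| ≤ |RHS|
Classification: Type 1 (Context-Sensitive)


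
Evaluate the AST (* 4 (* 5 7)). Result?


Evaluate inner: (* 5 7) = 35
Evaluate root: (* 4 35) = 140
Result: 140


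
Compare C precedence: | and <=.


'<=' is relational (level 7); '|' is bitwise OR (level 3)
Higher level binds tighter
'<=' has higher precedence than '|'


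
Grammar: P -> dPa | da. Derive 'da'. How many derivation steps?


Derivation: P => da
Steps: 1


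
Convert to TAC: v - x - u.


Break into single-operator statements:
t1 = v - x
t2 = t1 - u


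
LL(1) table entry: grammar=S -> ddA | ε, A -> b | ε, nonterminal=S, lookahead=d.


For [S, d]: 'd' ∈ FIRST(ddA)
Entry: S -> ddA


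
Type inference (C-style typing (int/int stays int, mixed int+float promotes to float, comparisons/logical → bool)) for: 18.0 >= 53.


Operand types: float >= int
Rule: comparison yields bool
Result type: bool


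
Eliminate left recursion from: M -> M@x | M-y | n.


Left-recursive alternatives: M@x, M-y; non-recursive: n
Introduce M': M -> nM', M' -> @xM' | -yM' | ε


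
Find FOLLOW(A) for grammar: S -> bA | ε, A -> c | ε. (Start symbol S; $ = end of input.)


$ ∈ FOLLOW(S). For each A -> αBβ: add FIRST(β)\{ε} to FOLLOW(B); if β nullable, add FOLLOW(A).
FOLLOW(A) = {$}


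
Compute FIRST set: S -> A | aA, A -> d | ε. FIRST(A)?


Per alternative of A: FIRST(d) = {d}; FIRST(ε) = {ε}
FIRST(A) = {d, ε}


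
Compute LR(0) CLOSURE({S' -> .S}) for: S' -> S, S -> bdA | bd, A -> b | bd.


Start: S' -> .S
For each item with dot before a nonterminal B, add B -> .γ for every B-production
Closure: [S' -> .S, S -> .bdA, S -> .bd]


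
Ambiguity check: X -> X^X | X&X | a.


'a^a&a' has two parse trees (no precedence encoded between ^ and &)
Ambiguous


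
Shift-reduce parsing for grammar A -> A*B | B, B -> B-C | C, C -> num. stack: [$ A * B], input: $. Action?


handle 'A*B' on top; lookahead ∈ FOLLOW(A) = {*, $}
Action: reduce (A -> A*B)


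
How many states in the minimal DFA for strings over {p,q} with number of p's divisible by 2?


Track (count of p) mod 2: states 0..1, accept at 0
Minimal DFA: 2 states


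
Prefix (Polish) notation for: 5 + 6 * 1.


'*' binds tighter: tree is (+ 5 (* 6 1))
Prefix: + 5 * 6 1


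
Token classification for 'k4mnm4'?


Pattern: letter/underscore followed by alphanumerics, not a keyword
Type: IDENTIFIER


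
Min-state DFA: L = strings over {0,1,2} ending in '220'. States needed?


Track the longest suffix of input matching a prefix of '220': 4 classes (prefixes of length 0..3)
Minimal DFA: 4 states


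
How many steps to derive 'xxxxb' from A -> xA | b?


Derivation: A => xA => xxA => xxxA => xxxxA => xxxxb
Steps: 5


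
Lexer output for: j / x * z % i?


Scan left to right, longest-match per lexeme
Tokens: ID(j), OP(/), ID(x), OP(*), ID(z), OP(%), ID(i)


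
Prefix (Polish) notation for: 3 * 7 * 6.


left-to-right (same/higher precedence on left): tree is (* (* 3 7) 6)
Prefix: * * 3 7 6


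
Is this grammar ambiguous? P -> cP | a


right-linear, alternatives start with distinct terminals 'c' vs 'a': unique leftmost derivation
Unambiguous


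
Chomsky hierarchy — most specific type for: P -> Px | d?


Left-linear: every RHS is a terminal or one nonterminal followed by a terminal
Classification: Type 3 (Regular)


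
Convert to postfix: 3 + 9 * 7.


* has higher precedence, evaluate 9*7 first
Postfix: 3 9 7 * +


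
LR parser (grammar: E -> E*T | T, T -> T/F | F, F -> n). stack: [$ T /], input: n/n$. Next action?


no handle; shift 'n'
Action: shift


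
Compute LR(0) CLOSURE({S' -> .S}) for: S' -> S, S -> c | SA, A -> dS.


Start: S' -> .S
For each item with dot before a nonterminal B, add B -> .γ for every B-production
Closure: [S' -> .S, S -> .c, S -> .SA]


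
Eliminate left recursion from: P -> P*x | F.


Left-recursive alternatives: P*x; non-recursive: F
Introduce P': P -> FP', P' -> *xP' | ε


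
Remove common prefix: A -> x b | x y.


Common prefix: 'x'
Factored: A -> x A', A' -> b | y


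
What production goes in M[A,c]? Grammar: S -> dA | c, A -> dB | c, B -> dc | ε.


For [A, c]: 'c' ∈ FIRST(c)
Entry: A -> c


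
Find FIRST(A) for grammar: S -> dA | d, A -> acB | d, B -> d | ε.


Per alternative of A: FIRST(acB) = {a}; FIRST(d) = {d}
FIRST(A) = {a, d}


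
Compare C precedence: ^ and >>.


'>>' is shift (level 8); '^' is bitwise XOR (level 4)
Higher level binds tighter
'>>' has higher precedence than '^'


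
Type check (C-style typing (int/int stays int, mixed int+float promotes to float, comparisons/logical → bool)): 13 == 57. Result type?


Operand types: int == int
Rule: comparison yields bool
Result type: bool


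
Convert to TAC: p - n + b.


Break into single-operator statements:
t1 = p - n
t2 = t1 + b


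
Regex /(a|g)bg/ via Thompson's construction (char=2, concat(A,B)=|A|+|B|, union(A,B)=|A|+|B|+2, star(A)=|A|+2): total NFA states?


Syntax tree has 4 char leaf(s), 1 union(s), 0 star(s)
chars contribute 4×2 = 8; each union adds +2; each star adds +2
Total: 8 + 2 + 0 = 10 states


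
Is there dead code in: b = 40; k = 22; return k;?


b is assigned but never read
Dead: 'b = 40'


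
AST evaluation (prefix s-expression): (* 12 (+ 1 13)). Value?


Evaluate inner: (+ 1 13) = 14
Evaluate root: (* 12 14) = 168
Result: 168


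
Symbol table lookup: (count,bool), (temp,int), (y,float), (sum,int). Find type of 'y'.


Lookup 'y' → type float


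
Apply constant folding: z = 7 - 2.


7 - 2 = 5 at compile time
Optimized: z = 5


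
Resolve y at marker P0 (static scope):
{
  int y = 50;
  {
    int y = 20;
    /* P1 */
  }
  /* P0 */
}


y declared in the same block as P0
y = 50


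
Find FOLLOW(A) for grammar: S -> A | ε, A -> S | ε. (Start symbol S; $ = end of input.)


$ ∈ FOLLOW(S). For each A -> αBβ: add FIRST(β)\{ε} to FOLLOW(B); if β nullable, add FOLLOW(A).
FOLLOW(A) = {$}


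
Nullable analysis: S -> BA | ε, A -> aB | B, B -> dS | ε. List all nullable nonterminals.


A nonterminal is nullable iff some alternative derives ε (directly, or every symbol in it is nullable)
Nullable: {A, B, S}


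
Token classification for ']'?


Pattern: delimiter/punctuation
Type: PUNCTUATION


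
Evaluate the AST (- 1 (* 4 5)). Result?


Evaluate inner: (* 4 5) = 20
Evaluate root: (- 1 20) = -19
Result: -19


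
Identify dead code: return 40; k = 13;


statement follows a return and is unreachable
Dead: 'k = 13'


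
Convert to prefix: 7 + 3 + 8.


left-to-right (same/higher precedence on left): tree is (+ (+ 7 3) 8)
Prefix: + + 7 3 8


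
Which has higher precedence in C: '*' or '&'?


'*' is multiplicative (level 10); '&' is bitwise AND (level 5)
Higher level binds tighter
'*' has higher precedence than '&'


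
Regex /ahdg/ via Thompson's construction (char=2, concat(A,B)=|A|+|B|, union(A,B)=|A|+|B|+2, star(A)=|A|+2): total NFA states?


Syntax tree has 4 char leaf(s), 0 union(s), 0 star(s)
chars contribute 4×2 = 8; each union adds +2; each star adds +2
Total: 8 + 0 + 0 = 8 states


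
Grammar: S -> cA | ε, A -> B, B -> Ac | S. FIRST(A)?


Per alternative of A: FIRST(B) = {c, ε}
FIRST(A) = {c, ε}


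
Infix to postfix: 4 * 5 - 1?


Left to right (same or higher precedence on left)
Postfix: 4 5 * 1 -


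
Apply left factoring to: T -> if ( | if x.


Common prefix: 'if'
Factored: T -> if T', T' -> ( | x


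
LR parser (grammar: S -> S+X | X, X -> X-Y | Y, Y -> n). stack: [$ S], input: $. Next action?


start symbol S on stack, input exhausted
Action: accept


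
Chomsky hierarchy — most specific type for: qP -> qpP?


LHS has context (more than one symbol) and |LHS| ≤ |RHS|
Classification: Type 1 (Context-Sensitive)


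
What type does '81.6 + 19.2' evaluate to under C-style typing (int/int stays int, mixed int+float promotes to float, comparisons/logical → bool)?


Operand types: float + float
Rule: mixed int/float promotes to float; int/int stays int
Result type: float


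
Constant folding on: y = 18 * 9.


18 * 9 = 162 at compile time
Optimized: y = 162


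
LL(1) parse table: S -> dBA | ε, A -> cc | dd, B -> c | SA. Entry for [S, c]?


For [S, c]: ε is nullable and 'c' ∈ FOLLOW(S)
Entry: S -> ε


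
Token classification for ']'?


Pattern: delimiter/punctuation
Type: PUNCTUATION


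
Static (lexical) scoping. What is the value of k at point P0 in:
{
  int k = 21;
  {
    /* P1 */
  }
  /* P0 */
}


k declared in the same block as P0
k = 21


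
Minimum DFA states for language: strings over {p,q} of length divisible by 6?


Track length mod 6: states 0..5, accept at 0
Minimal DFA: 6 states


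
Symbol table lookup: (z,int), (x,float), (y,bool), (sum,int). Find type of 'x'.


Lookup 'x' → type float


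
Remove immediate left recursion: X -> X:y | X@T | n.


Left-recursive alternatives: X:y, X@T; non-recursive: n
Introduce X': X -> nX', X' -> :yX' | @TX' | ε


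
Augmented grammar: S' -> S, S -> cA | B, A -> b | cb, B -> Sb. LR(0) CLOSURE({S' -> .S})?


Start: S' -> .S
For each item with dot before a nonterminal B, add B -> .γ for every B-production
Closure: [S' -> .S, S -> .cA, S -> .B, B -> .Sb]


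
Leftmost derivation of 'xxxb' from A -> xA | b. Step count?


Derivation: A => xA => xxA => xxxA => xxxb
Steps: 4


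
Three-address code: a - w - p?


Break into single-operator statements:
t1 = a - w
t2 = t1 - p


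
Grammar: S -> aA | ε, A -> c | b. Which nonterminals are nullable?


A nonterminal is nullable iff some alternative derives ε (directly, or every symbol in it is nullable)
Nullable: {S}


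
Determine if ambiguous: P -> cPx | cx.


balanced c^n…x^n: each string has a unique parse
Unambiguous


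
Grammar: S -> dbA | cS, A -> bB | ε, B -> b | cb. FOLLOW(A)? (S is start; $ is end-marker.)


$ ∈ FOLLOW(S). For each A -> αBβ: add FIRST(β)\{ε} to FOLLOW(B); if β nullable, add FOLLOW(A).
FOLLOW(A) = {$}


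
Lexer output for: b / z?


Scan left to right, longest-match per lexeme
Tokens: ID(b), OP(/), ID(z)


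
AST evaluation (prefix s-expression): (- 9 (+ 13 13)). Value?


Evaluate inner: (+ 13 13) = 26
Evaluate root: (- 9 26) = -17
Result: -17


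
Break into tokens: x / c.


Scan left to right, longest-match per lexeme
Tokens: ID(x), OP(/), ID(c)


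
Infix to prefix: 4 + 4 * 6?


'*' binds tighter: tree is (+ 4 (* 4 6))
Prefix: + 4 * 4 6


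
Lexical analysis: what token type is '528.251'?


Pattern: digits with a decimal point
Type: FLOAT_LITERAL


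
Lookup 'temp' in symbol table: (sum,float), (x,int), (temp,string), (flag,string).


Lookup 'temp' → type string


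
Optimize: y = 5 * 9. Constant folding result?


5 * 9 = 45 at compile time
Optimized: y = 45


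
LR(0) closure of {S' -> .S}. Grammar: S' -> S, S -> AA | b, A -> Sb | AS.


Start: S' -> .S
For each item with dot before a nonterminal B, add B -> .γ for every B-production
Closure: [S' -> .S, S -> .AA, S -> .b, A -> .Sb, A -> .AS]


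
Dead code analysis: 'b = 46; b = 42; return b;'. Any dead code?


first assignment to b is overwritten before any read
Dead: 'b = 46'


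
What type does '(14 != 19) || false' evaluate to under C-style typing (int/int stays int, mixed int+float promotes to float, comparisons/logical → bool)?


Operand types: bool || bool
Rule: logical operators take bool operands and yield bool
Result type: bool


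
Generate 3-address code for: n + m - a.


Break into single-operator statements:
t1 = n + m
t2 = t1 - a


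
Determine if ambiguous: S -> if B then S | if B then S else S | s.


dangling else: 'if B then if B then s else s' parses two ways
Ambiguous


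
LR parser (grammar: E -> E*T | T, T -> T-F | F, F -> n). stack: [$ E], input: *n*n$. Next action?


shift '*' to continue E -> E*T
Action: shift


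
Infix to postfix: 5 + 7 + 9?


Left to right (same or higher precedence on left)
Postfix: 5 7 + 9 +


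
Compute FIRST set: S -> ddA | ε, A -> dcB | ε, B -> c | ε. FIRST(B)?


Per alternative of B: FIRST(c) = {c}; FIRST(ε) = {ε}
FIRST(B) = {c, ε}


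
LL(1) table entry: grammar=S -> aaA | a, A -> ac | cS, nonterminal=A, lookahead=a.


For [A, a]: 'a' ∈ FIRST(ac)
Entry: A -> ac


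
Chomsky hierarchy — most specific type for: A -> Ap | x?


Left-linear: every RHS is a terminal or one nonterminal followed by a terminal
Classification: Type 3 (Regular)


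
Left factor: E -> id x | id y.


Common prefix: 'id'
Factored: E -> id E', E' -> x | y


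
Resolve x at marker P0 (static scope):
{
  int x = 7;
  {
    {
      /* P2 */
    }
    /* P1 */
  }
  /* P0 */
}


x declared in the same block as P0
x = 7


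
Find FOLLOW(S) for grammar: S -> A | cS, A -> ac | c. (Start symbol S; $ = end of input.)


$ ∈ FOLLOW(S). For each A -> αBβ: add FIRST(β)\{ε} to FOLLOW(B); if β nullable, add FOLLOW(A).
FOLLOW(S) = {$}


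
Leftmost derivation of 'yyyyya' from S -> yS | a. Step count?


Derivation: S => yS => yyS => yyyS => yyyyS => yyyyyS => yyyyya
Steps: 6


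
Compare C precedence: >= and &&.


'>=' is relational (level 7); '&&' is logical AND (level 2)
Higher level binds tighter
'>=' has higher precedence than '&&'


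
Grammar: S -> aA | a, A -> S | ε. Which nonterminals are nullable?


A nonterminal is nullable iff some alternative derives ε (directly, or every symbol in it is nullable)
Nullable: {A}


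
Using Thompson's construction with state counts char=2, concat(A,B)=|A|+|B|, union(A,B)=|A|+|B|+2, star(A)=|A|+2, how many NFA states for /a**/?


Syntax tree has 1 char leaf(s), 0 union(s), 2 star(s)
chars contribute 1×2 = 2; each union adds +2; each star adds +2
Total: 2 + 0 + 4 = 6 states


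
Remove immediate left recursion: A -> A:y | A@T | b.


Left-recursive alternatives: A:y, A@T; non-recursive: b
Introduce A': A -> bA', A' -> :yA' | @TA' | ε


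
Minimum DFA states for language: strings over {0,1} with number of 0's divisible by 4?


Track (count of 0) mod 4: states 0..3, accept at 0
Minimal DFA: 4 states


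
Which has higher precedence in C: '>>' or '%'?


'%' is multiplicative (level 10); '>>' is shift (level 8)
Higher level binds tighter
'%' has higher precedence than '>>'


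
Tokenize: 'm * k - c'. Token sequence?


Scan left to right, longest-match per lexeme
Tokens: ID(m), OP(*), ID(k), OP(-), ID(c)


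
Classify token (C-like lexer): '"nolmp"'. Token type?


Pattern: double-quoted sequence
Type: STRING_LITERAL


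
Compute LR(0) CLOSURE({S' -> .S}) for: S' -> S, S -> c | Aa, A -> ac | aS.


Start: S' -> .S
For each item with dot before a nonterminal B, add B -> .γ for every B-production
Closure: [S' -> .S, S -> .c, S -> .Aa, A -> .ac, A -> .aS]


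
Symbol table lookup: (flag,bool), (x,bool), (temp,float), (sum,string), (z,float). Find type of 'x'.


Lookup 'x' → type bool


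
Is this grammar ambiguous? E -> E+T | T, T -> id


precedence layered via separate nonterminal T: deterministic
Unambiguous


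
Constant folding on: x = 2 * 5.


2 * 5 = 10 at compile time
Optimized: x = 10


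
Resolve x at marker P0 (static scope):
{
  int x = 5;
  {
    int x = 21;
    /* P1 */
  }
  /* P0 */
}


x declared in the same block as P0
x = 5


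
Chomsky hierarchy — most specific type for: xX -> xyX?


LHS has context (more than one symbol) and |LHS| ≤ |RHS|
Classification: Type 1 (Context-Sensitive)


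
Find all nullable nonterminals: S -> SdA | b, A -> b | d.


A nonterminal is nullable iff some alternative derives ε (directly, or every symbol in it is nullable)
Nullable: {}


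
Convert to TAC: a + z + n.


Break into single-operator statements:
t1 = a + z
t2 = t1 + n


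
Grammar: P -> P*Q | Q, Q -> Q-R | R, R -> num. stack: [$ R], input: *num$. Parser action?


'R' (not preceded by Q-) is the handle for Q -> R
Action: reduce (Q -> R)


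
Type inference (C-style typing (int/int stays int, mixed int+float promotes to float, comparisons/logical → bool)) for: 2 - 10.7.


Operand types: int - float
Rule: mixed int/float promotes to float; int/int stays int
Result type: float


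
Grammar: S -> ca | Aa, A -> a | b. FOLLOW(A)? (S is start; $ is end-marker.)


$ ∈ FOLLOW(S). For each A -> αBβ: add FIRST(β)\{ε} to FOLLOW(B); if β nullable, add FOLLOW(A).
FOLLOW(A) = {a}


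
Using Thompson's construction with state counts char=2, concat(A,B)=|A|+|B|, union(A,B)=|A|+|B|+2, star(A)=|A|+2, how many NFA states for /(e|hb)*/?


Syntax tree has 3 char leaf(s), 1 union(s), 1 star(s)
chars contribute 3×2 = 6; each union adds +2; each star adds +2
Total: 6 + 2 + 2 = 10 states


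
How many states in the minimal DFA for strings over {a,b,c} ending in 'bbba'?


Track the longest suffix of input matching a prefix of 'bbba': 5 classes (prefixes of length 0..4)
Minimal DFA: 5 states


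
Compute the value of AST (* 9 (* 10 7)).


Evaluate inner: (* 10 7) = 70
Evaluate root: (* 9 70) = 630
Result: 630


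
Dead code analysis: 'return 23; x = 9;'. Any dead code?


statement follows a return and is unreachable
Dead: 'x = 9'


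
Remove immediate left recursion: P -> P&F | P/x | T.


Left-recursive alternatives: P&F, P/x; non-recursive: T
Introduce P': P -> TP', P' -> &FP' | /xP' | ε


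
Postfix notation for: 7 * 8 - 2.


Left to right (same or higher precedence on left)
Postfix: 7 8 * 2 -


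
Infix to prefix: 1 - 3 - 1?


left-to-right (same/higher precedence on left): tree is (- (- 1 3) 1)
Prefix: - - 1 3 1


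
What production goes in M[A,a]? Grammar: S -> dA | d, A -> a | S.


For [A, a]: 'a' ∈ FIRST(a)
Entry: A -> a


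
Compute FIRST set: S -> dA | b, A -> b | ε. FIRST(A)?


Per alternative of A: FIRST(b) = {b}; FIRST(ε) = {ε}
FIRST(A) = {b, ε}


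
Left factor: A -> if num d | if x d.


Common prefix: 'if'
Factored: A -> if A', A' -> num d | x d


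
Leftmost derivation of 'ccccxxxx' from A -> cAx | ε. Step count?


Derivation: A => cAx => ccAxx => cccAxxx => ccccAxxxx => ccccxxxx
Steps: 5


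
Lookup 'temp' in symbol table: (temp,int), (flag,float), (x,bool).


Lookup 'temp' → type int


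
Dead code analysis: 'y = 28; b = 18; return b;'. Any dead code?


y is assigned but never read
Dead: 'y = 28'


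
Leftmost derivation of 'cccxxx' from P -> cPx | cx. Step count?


Derivation: P => cPx => ccPxx => cccxxx
Steps: 3


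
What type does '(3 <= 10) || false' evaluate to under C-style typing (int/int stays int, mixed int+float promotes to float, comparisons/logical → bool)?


Operand types: bool || bool
Rule: logical operators take bool operands and yield bool
Result type: bool


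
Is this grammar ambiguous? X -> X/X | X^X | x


'x/x^x' has two parse trees (no precedence encoded between / and ^)
Ambiguous


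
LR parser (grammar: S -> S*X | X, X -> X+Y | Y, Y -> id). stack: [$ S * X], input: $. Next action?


handle 'S*X' on top; lookahead ∈ FOLLOW(S) = {*, $}
Action: reduce (S -> S*X)


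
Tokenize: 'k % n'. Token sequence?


Scan left to right, longest-match per lexeme
Tokens: ID(k), OP(%), ID(n)


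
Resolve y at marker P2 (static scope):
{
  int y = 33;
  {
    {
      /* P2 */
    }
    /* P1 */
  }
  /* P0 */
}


P2's block does not declare y; resolves to the enclosing declaration at depth 0
y = 33


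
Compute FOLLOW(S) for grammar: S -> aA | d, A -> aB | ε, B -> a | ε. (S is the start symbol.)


$ ∈ FOLLOW(S). For each A -> αBβ: add FIRST(β)\{ε} to FOLLOW(B); if β nullable, add FOLLOW(A).
FOLLOW(S) = {$}


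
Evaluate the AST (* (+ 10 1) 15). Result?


Evaluate inner: (+ 10 1) = 11
Evaluate root: (* 11 15) = 165
Result: 165


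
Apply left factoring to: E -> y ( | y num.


Common prefix: 'y'
Factored: E -> y E', E' -> ( | num


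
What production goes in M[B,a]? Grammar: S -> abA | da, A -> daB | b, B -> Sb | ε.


For [B, a]: 'a' ∈ FIRST(Sb)
Entry: B -> Sb


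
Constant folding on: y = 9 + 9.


9 + 9 = 18 at compile time
Optimized: y = 18


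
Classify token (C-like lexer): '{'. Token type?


Pattern: delimiter/punctuation
Type: PUNCTUATION


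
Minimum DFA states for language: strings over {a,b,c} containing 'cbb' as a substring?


KMP-style automaton: 3 progress states + 1 absorbing accept = 4
Minimal DFA: 4 states


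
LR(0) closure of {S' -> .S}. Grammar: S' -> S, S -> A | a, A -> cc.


Start: S' -> .S
For each item with dot before a nonterminal B, add B -> .γ for every B-production
Closure: [S' -> .S, S -> .A, S -> .a, A -> .cc]


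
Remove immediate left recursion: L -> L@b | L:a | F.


Left-recursive alternatives: L@b, L:a; non-recursive: F
Introduce L': L -> FL', L' -> @bL' | :aL' | ε


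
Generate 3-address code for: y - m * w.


Break into single-operator statements:
t1 = m * w
t2 = y - t1


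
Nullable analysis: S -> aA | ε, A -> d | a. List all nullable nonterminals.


A nonterminal is nullable iff some alternative derives ε (directly, or every symbol in it is nullable)
Nullable: {S}


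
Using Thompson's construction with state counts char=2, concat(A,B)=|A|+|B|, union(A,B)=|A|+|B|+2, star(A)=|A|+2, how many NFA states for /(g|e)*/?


Syntax tree has 2 char leaf(s), 1 union(s), 1 star(s)
chars contribute 2×2 = 4; each union adds +2; each star adds +2
Total: 4 + 2 + 2 = 8 states


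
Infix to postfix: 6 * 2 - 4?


Left to right (same or higher precedence on left)
Postfix: 6 2 * 4 -


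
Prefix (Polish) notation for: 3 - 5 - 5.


left-to-right (same/higher precedence on left): tree is (- (- 3 5) 5)
Prefix: - - 3 5 5


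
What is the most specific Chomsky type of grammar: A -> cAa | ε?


Single nonterminal LHS, but c^n a^n is not regular
Classification: Type 2 (Context-Free)
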